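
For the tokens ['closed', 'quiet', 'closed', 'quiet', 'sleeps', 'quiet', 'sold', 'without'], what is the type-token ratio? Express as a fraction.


Tokens: 8
Unique types: ('closed', 'quiet', 'sleeps', 'sold', 'without') = 5
TTR = 5/8
Already in lowest terms.

5/8


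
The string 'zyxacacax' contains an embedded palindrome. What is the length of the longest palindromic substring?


Scanning 'zyxacacax' for palindromic substrings.
Substring at positions 2-8: 'xacacax'.
Check: reverse('xacacax') = 'xacacax' -> palindrome confirmed.
Neighbouring characters ('y' / '-') break symmetry, so it cannot extend further.
No longer palindromic substring exists; longest length = 7

7


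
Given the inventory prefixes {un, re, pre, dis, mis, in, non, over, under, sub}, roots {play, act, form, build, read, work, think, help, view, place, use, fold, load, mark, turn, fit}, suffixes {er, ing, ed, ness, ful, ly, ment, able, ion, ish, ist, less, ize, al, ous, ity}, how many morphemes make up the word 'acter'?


Segmenting 'acter' against the inventory:
  'act' -> root (morpheme 1)
  'er' -> suffix (morpheme 2)
Total morphemes: 2

2


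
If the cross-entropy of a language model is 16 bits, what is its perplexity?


Perplexity formula: PP = 2^H
H = 16
PP = 2^16
PP = 2^16 = 65536

65536


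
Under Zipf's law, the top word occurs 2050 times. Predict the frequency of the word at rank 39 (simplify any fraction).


Zipf's law: freq(rank) = f1 / rank
f1 = 2050, rank = 39
freq = 2050 / 39
GCD(2050, 39) = 1
Simplified: 2050/39

2050/39


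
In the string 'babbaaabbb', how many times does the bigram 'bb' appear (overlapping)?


Scanning 'babbaaabbb' for bigram 'bb':
  Position 0: 'ba' -> no
  Position 1: 'ab' -> no
  Position 2: 'bb' -> MATCH
  Position 3: 'ba' -> no
  Position 4: 'aa' -> no
  Position 5: 'aa' -> no
  Position 6: 'ab' -> no
  Position 7: 'bb' -> MATCH
  Position 8: 'bb' -> MATCH
Total matches: 3

3


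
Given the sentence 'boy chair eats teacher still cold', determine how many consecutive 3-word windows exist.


Word trigrams from [6] words:
  Trigram 1: (boy chair eats)
  Trigram 2: (chair eats teacher)
  Trigram 3: (eats teacher still)
  Trigram 4: (teacher still cold)
Total word trigrams: 6 - 2 = 4

4


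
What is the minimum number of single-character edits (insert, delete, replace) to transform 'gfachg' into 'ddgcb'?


Building DP table for s1='gfachg' (len 6) and s2='ddgcb' (len 5):
       d  d  g  c  b
    0  1  2  3  4  5
  g 1  1  2  2  3  4
  f 2  2  2  3  3  4
  a 3  3  3  3  4  4
  c 4  4  4  4  3  4
  h 5  5  5  5  4  4
  g 6  6  6  5  5  5
Edit distance = dp[6][5] = 5

5


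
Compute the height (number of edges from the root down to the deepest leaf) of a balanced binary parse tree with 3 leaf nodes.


In a balanced binary tree with n leaves the deepest leaf is ceil(log2(n)) edges below the root.
log2(3) = 1.5850
ceil(1.5850) = 2
height (edges) = 2

2


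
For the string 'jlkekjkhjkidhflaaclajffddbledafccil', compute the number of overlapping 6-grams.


String 'jlkekjkhjkidhflaaclajffddbledafccil' has length L = 35.
Number of overlapping n-grams = L - n + 1
Substituting: 35 - 6 + 1 = 30

30


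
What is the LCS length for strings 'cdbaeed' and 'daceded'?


DP table for LCS of 'cdbaeed' and 'daceded':
       d  a  c  e  d  e  d
    0  0  0  0  0  0  0  0
  c 0  0  0  1  1  1  1  1
  d 0  1  1  1  1  2  2  2
  b 0  1  1  1  1  2  2  2
  a 0  1  2  2  2  2  2  2
  e 0  1  2  2  3  3  3  3
  e 0  1  2  2  3  3  4  4
  d 0  1  2  2  3  4  4  5
LCS: 'daeed'
LCS length = 5

5


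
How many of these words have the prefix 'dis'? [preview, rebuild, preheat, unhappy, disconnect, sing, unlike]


Checking each word for prefix 'dis':
  'preview' -> no (count: 0)
  'rebuild' -> no (count: 0)
  'preheat' -> no (count: 0)
  'unhappy' -> no (count: 0)
  'disconnect' -> YES, starts with 'dis' (count: 1)
  'sing' -> no (count: 1)
  'unlike' -> no (count: 1)
Total with prefix 'dis': 1

1


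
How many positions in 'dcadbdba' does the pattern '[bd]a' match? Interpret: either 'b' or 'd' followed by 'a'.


Pattern: [bd]a means either 'b' or 'd' followed by 'a'.
Scanning 'dcadbdba' position-by-position:
  Pos 0: window 'dc' -> no
  Pos 1: window 'ca' -> no
  Pos 2: window 'ad' -> no
  Pos 3: window 'db' -> no
  Pos 4: window 'bd' -> no
  Pos 5: window 'db' -> no
  Pos 6: window 'ba' -> MATCH
  Pos 7: window 'a' -> no
Total matches: 1

1


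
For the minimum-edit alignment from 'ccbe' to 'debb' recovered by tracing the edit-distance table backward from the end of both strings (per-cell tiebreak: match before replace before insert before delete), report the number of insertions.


Edit distance = 3. Backtracking from cell (4, 4) with preference match > replace > insert > delete,
then listing the resulting alignment 'ccbe' -> 'debb' left to right:
  Step 1: replace c->d
  Step 2: replace c->e
  Step 3: keep 'b'
  Step 4: replace e->b
Total insertions: 0

0


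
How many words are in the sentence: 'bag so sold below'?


Counting words by splitting on spaces:
  Word 1: 'bag'
  Word 2: 'so'
  Word 3: 'sold'
  Word 4: 'below'
Total words: 4

4


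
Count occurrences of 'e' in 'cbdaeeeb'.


Scanning 'cbdaeeeb' for 'e':
  Position 4: 'e' -> MATCH (count: 1)
  Position 5: 'e' -> MATCH (count: 2)
  Position 6: 'e' -> MATCH (count: 3)
Total occurrences of 'e': 3

3


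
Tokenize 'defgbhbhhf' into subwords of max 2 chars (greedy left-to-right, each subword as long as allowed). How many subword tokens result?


'defgbhbhhf' has 10 characters.
Chunking with max size 2:
  Chunk 1: 'de' (positions 0-1)
  Chunk 2: 'fg' (positions 2-3)
  Chunk 3: 'bh' (positions 4-5)
  Chunk 4: 'bh' (positions 6-7)
  Chunk 5: 'hf' (positions 8-9)
Total chunks: ceil(10 / 2) = 5

5


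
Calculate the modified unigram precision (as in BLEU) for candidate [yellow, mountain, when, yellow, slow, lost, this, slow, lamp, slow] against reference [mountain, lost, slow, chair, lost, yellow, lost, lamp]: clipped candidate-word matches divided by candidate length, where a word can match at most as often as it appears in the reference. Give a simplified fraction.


Reference word counts: {'chair': 1, 'lamp': 1, 'lost': 3, 'mountain': 1, 'slow': 1, 'yellow': 1}
Checking each candidate word (with clipping):
  'yellow' -> in reference (ref count 1, used 1/1) -> match (matches: 1)
  'mountain' -> in reference (ref count 1, used 1/1) -> match (matches: 2)
  'when' -> not in reference -> no match (matches: 2)
  'yellow' -> ref count 1 already used up (1/1) -> clipped, no match (matches: 2)
  'slow' -> in reference (ref count 1, used 1/1) -> match (matches: 3)
  'lost' -> in reference (ref count 3, used 1/3) -> match (matches: 4)
  'this' -> not in reference -> no match (matches: 4)
  'slow' -> ref count 1 already used up (1/1) -> clipped, no match (matches: 4)
  'lamp' -> in reference (ref count 1, used 1/1) -> match (matches: 5)
  'slow' -> ref count 1 already used up (1/1) -> clipped, no match (matches: 5)
Clipped matches: 5, Candidate length: 10
Precision = 5/10 = 1/2

1/2


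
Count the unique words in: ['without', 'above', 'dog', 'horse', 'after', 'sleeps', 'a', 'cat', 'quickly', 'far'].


Listing all tokens and tracking unique types:
  Token 1: 'without' -> NEW (unique so far: 1)
  Token 2: 'above' -> NEW (unique so far: 2)
  Token 3: 'dog' -> NEW (unique so far: 3)
  Token 4: 'horse' -> NEW (unique so far: 4)
  Token 5: 'after' -> NEW (unique so far: 5)
  Token 6: 'sleeps' -> NEW (unique so far: 6)
  Token 7: 'a' -> NEW (unique so far: 7)
  Token 8: 'cat' -> NEW (unique so far: 8)
  Token 9: 'quickly' -> NEW (unique so far: 9)
  Token 10: 'far' -> NEW (unique so far: 10)
Unique types: ('a', 'above', 'after', 'cat', 'dog', 'far', 'horse', 'quickly', 'sleeps', 'without')
Vocabulary size: 10

10


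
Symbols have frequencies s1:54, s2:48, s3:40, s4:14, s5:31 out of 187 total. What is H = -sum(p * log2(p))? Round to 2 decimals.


Computing entropy H = -sum(p_i * log2(p_i)):
  s1: p = 54/187 = 0.2888, -p*log2(p) = 0.5175
  s2: p = 48/187 = 0.2567, -p*log2(p) = 0.5036
  s3: p = 40/187 = 0.2139, -p*log2(p) = 0.4759
  s4: p = 14/187 = 0.0749, -p*log2(p) = 0.2800
  s5: p = 31/187 = 0.1658, -p*log2(p) = 0.4298
H = sum of terms = 2.2068
Rounded to 2 decimals: 2.21

2.21


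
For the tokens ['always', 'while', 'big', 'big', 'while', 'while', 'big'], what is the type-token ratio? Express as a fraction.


Tokens: 7
Unique types: ('always', 'big', 'while') = 3
TTR = 3/7
Already in lowest terms.

3/7


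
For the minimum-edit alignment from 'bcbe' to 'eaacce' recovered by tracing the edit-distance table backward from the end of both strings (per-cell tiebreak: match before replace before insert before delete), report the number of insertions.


Edit distance = 4. Backtracking from cell (4, 6) with preference match > replace > insert > delete,
then listing the resulting alignment 'bcbe' -> 'eaacce' left to right:
  Step 1: insert 'e' [insertion #1]
  Step 2: insert 'a' [insertion #2]
  Step 3: replace b->a
  Step 4: keep 'c'
  Step 5: replace b->c
  Step 6: keep 'e'
Total insertions: 2

2


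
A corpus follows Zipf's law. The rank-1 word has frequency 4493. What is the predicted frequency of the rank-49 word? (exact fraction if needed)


Zipf's law: freq(rank) = f1 / rank
f1 = 4493, rank = 49
freq = 4493 / 49
GCD(4493, 49) = 1
Simplified: 4493/49

4493/49


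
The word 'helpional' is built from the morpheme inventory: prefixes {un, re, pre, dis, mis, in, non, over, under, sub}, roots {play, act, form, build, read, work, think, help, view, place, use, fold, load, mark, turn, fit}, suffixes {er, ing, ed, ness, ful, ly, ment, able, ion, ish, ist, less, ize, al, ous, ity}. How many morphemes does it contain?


Segmenting 'helpional' against the inventory:
  'help' -> root (morpheme 1)
  'ion' -> suffix (morpheme 2)
  'al' -> suffix (morpheme 3)
Total morphemes: 3

3


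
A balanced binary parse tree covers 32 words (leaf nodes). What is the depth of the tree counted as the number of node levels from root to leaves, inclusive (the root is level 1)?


In a balanced binary tree with n leaves the deepest leaf is ceil(log2(n)) edges below the root,
so counting node levels inclusive of root and leaves gives ceil(log2(n)) + 1 levels.
log2(32) = 5.0000
ceil(5.0000) = 5
levels = 5 + 1 = 6

6


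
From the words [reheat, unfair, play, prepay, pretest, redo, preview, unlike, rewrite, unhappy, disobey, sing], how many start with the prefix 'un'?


Checking each word for prefix 'un':
  'reheat' -> no (count: 0)
  'unfair' -> YES, starts with 'un' (count: 1)
  'play' -> no (count: 1)
  'prepay' -> no (count: 1)
  'pretest' -> no (count: 1)
  'redo' -> no (count: 1)
  'preview' -> no (count: 1)
  'unlike' -> YES, starts with 'un' (count: 2)
  'rewrite' -> no (count: 2)
  'unhappy' -> YES, starts with 'un' (count: 3)
  'disobey' -> no (count: 3)
  'sing' -> no (count: 3)
Total with prefix 'un': 3

3


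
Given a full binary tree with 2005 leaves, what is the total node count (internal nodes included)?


Leaf nodes (terminals): 2005
Internal nodes = n - 1 = 2005 - 1 = 2004
Total = leaves + internal = 2005 + 2004 = 4009

4009


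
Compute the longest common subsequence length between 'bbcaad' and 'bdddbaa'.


DP table for LCS of 'bbcaad' and 'bdddbaa':
       b  d  d  d  b  a  a
    0  0  0  0  0  0  0  0
  b 0  1  1  1  1  1  1  1
  b 0  1  1  1  1  2  2  2
  c 0  1  1  1  1  2  2  2
  a 0  1  1  1  1  2  3  3
  a 0  1  1  1  1  2  3  4
  d 0  1  2  2  2  2  3  4
LCS: 'bbaa'
LCS length = 4

4


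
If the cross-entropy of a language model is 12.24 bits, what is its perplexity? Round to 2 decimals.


Perplexity formula: PP = 2^H
H = 12.24
PP = 2^12.24
Decompose: 2^12.24 = 2^12 * 2^0.24
2^12 = 4096, 2^0.24 ~ 1.1809927
PP ~ 4096 * 1.1809927 = 4837.3460992
Rounded to 2 decimals: 4837.35

4837.35


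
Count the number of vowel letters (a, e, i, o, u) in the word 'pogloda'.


Scanning each character of 'pogloda':
  Position 1: 'p' -> consonant (running count: 0)
  Position 2: 'o' -> vowel (running count: 1)
  Position 3: 'g' -> consonant (running count: 1)
  Position 4: 'l' -> consonant (running count: 1)
  Position 5: 'o' -> vowel (running count: 2)
  Position 6: 'd' -> consonant (running count: 2)
  Position 7: 'a' -> vowel (running count: 3)
Total vowels: 3

3


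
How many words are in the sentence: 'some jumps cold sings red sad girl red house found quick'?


Counting words by splitting on spaces:
  Word 1: 'some'
  Word 2: 'jumps'
  Word 3: 'cold'
  Word 4: 'sings'
  Word 5: 'red'
  Word 6: 'sad'
  Word 7: 'girl'
  Word 8: 'red'
  Word 9: 'house'
  Word 10: 'found'
  Word 11: 'quick'
Total words: 11

11


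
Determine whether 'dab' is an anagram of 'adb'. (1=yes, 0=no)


Sort characters of 'dab': 'abd'
Sort characters of 'adb': 'abd'
Sorted forms match -> they ARE anagrams
Result: 1

1


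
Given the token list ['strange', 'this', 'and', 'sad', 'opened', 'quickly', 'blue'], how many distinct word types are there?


Listing all tokens and tracking unique types:
  Token 1: 'strange' -> NEW (unique so far: 1)
  Token 2: 'this' -> NEW (unique so far: 2)
  Token 3: 'and' -> NEW (unique so far: 3)
  Token 4: 'sad' -> NEW (unique so far: 4)
  Token 5: 'opened' -> NEW (unique so far: 5)
  Token 6: 'quickly' -> NEW (unique so far: 6)
  Token 7: 'blue' -> NEW (unique so far: 7)
Unique types: ('and', 'blue', 'opened', 'quickly', 'sad', 'strange', 'this')
Vocabulary size: 7

7


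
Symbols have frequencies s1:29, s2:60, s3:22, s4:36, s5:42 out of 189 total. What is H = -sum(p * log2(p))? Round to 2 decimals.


Computing entropy H = -sum(p_i * log2(p_i)):
  s1: p = 29/189 = 0.1534, -p*log2(p) = 0.4149
  s2: p = 60/189 = 0.3175, -p*log2(p) = 0.5255
  s3: p = 22/189 = 0.1164, -p*log2(p) = 0.3612
  s4: p = 36/189 = 0.1905, -p*log2(p) = 0.4557
  s5: p = 42/189 = 0.2222, -p*log2(p) = 0.4822
H = sum of terms = 2.2395
Rounded to 2 decimals: 2.24

2.24


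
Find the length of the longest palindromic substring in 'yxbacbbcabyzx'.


Scanning 'yxbacbbcabyzx' for palindromic substrings.
Substring at positions 2-9: 'bacbbcab'.
Check: reverse('bacbbcab') = 'bacbbcab' -> palindrome confirmed.
Neighbouring characters ('x' / 'y') break symmetry, so it cannot extend further.
No longer palindromic substring exists; longest length = 8

8


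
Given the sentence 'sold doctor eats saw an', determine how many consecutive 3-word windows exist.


Word trigrams from [5] words:
  Trigram 1: (sold doctor eats)
  Trigram 2: (doctor eats saw)
  Trigram 3: (eats saw an)
Total word trigrams: 5 - 2 = 3

3


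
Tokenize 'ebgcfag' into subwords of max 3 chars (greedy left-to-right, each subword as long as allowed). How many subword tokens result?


'ebgcfag' has 7 characters.
Chunking with max size 3:
  Chunk 1: 'ebg' (positions 0-2)
  Chunk 2: 'cfa' (positions 3-5)
  Chunk 3: 'g' (positions 6-6)
Total chunks: ceil(7 / 3) = 3

3


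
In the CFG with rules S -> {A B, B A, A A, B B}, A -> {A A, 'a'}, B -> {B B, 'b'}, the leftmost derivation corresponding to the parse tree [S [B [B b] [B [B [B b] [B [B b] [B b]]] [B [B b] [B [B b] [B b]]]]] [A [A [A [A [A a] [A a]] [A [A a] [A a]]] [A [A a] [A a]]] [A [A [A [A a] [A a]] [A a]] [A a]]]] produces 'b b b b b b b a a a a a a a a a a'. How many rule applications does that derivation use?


Every bracketed nonterminal node [X ...] in the tree is produced by exactly one rule application.
Reading the tree off as a leftmost derivation:
  Step 1: S  =>  B A   (applied S -> B A)
  Step 2: B A  =>  B B A   (applied B -> B B)
  Step 3: B B A  =>  b B A   (applied B -> b)
  Step 4: b B A  =>  b B B A   (applied B -> B B)
  Step 5: b B B A  =>  b B B B A   (applied B -> B B)
  Step 6: b B B B A  =>  b b B B A   (applied B -> b)
  Step 7: b b B B A  =>  b b B B B A   (applied B -> B B)
  Step 8: b b B B B A  =>  b b b B B A   (applied B -> b)
  Step 9: b b b B B A  =>  b b b b B A   (applied B -> b)
  Step 10: b b b b B A  =>  b b b b B B A   (applied B -> B B)
  Step 11: b b b b B B A  =>  b b b b b B A   (applied B -> b)
  Step 12: b b b b b B A  =>  b b b b b B B A   (applied B -> B B)
  Step 13: b b b b b B B A  =>  b b b b b b B A   (applied B -> b)
  Step 14: b b b b b b B A  =>  b b b b b b b A   (applied B -> b)
  Step 15: b b b b b b b A  =>  b b b b b b b A A   (applied A -> A A)
  Step 16: b b b b b b b A A  =>  b b b b b b b A A A   (applied A -> A A)
  Step 17: b b b b b b b A A A  =>  b b b b b b b A A A A   (applied A -> A A)
  Step 18: b b b b b b b A A A A  =>  b b b b b b b A A A A A   (applied A -> A A)
  Step 19: b b b b b b b A A A A A  =>  b b b b b b b a A A A A   (applied A -> a)
  Step 20: b b b b b b b a A A A A  =>  b b b b b b b a a A A A   (applied A -> a)
  Step 21: b b b b b b b a a A A A  =>  b b b b b b b a a A A A A   (applied A -> A A)
  Step 22: b b b b b b b a a A A A A  =>  b b b b b b b a a a A A A   (applied A -> a)
  Step 23: b b b b b b b a a a A A A  =>  b b b b b b b a a a a A A   (applied A -> a)
  Step 24: b b b b b b b a a a a A A  =>  b b b b b b b a a a a A A A   (applied A -> A A)
  Step 25: b b b b b b b a a a a A A A  =>  b b b b b b b a a a a a A A   (applied A -> a)
  Step 26: b b b b b b b a a a a a A A  =>  b b b b b b b a a a a a a A   (applied A -> a)
  Step 27: b b b b b b b a a a a a a A  =>  b b b b b b b a a a a a a A A   (applied A -> A A)
  Step 28: b b b b b b b a a a a a a A A  =>  b b b b b b b a a a a a a A A A   (applied A -> A A)
  Step 29: b b b b b b b a a a a a a A A A  =>  b b b b b b b a a a a a a A A A A   (applied A -> A A)
  Step 30: b b b b b b b a a a a a a A A A A  =>  b b b b b b b a a a a a a a A A A   (applied A -> a)
  Step 31: b b b b b b b a a a a a a a A A A  =>  b b b b b b b a a a a a a a a A A   (applied A -> a)
  Step 32: b b b b b b b a a a a a a a a A A  =>  b b b b b b b a a a a a a a a a A   (applied A -> a)
  Step 33: b b b b b b b a a a a a a a a a A  =>  b b b b b b b a a a a a a a a a a   (applied A -> a)
Final yield: b b b b b b b a a a a a a a a a a
Total rewrite steps: 33

33


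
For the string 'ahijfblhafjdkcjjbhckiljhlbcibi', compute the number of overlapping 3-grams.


String 'ahijfblhafjdkcjjbhckiljhlbcibi' has length L = 30.
Number of overlapping n-grams = L - n + 1
Substituting: 30 - 3 + 1 = 28

28


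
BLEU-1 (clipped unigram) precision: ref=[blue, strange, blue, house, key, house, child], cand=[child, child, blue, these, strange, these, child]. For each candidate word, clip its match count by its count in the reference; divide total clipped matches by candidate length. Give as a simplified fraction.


Reference word counts: {'blue': 2, 'child': 1, 'house': 2, 'key': 1, 'strange': 1}
Checking each candidate word (with clipping):
  'child' -> in reference (ref count 1, used 1/1) -> match (matches: 1)
  'child' -> ref count 1 already used up (1/1) -> clipped, no match (matches: 1)
  'blue' -> in reference (ref count 2, used 1/2) -> match (matches: 2)
  'these' -> not in reference -> no match (matches: 2)
  'strange' -> in reference (ref count 1, used 1/1) -> match (matches: 3)
  'these' -> not in reference -> no match (matches: 3)
  'child' -> ref count 1 already used up (1/1) -> clipped, no match (matches: 3)
Clipped matches: 3, Candidate length: 7
Precision = 3/7

3/7


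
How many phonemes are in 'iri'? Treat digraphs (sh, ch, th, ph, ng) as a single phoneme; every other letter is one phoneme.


Parsing 'iri' greedily, digraphs first:
  'i' -> vowel phoneme (phonemes so far: 1)
  'r' -> consonant phoneme (phonemes so far: 2)
  'i' -> vowel phoneme (phonemes so far: 3)
Total phonemes: 3

3


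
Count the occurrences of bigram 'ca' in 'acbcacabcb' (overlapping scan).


Scanning 'acbcacabcb' for bigram 'ca':
  Position 0: 'ac' -> no
  Position 1: 'cb' -> no
  Position 2: 'bc' -> no
  Position 3: 'ca' -> MATCH
  Position 4: 'ac' -> no
  Position 5: 'ca' -> MATCH
  Position 6: 'ab' -> no
  Position 7: 'bc' -> no
  Position 8: 'cb' -> no
Total matches: 2

2


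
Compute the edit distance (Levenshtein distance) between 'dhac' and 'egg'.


Building DP table for s1='dhac' (len 4) and s2='egg' (len 3):
       e  g  g
    0  1  2  3
  d 1  1  2  3
  h 2  2  2  3
  a 3  3  3  3
  c 4  4  4  4
Edit distance = dp[4][3] = 4

4


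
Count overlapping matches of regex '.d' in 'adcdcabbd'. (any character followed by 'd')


Pattern: .d means any character followed by 'd'.
Scanning 'adcdcabbd' position-by-position:
  Pos 0: window 'ad' -> MATCH
  Pos 1: window 'dc' -> no
  Pos 2: window 'cd' -> MATCH
  Pos 3: window 'dc' -> no
  Pos 4: window 'ca' -> no
  Pos 5: window 'ab' -> no
  Pos 6: window 'bb' -> no
  Pos 7: window 'bd' -> MATCH
  Pos 8: window 'd' -> no
Total matches: 3

3


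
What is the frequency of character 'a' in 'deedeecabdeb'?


Scanning 'deedeecabdeb' for 'a':
  Position 7: 'a' -> MATCH (count: 1)
Total occurrences of 'a': 1

1


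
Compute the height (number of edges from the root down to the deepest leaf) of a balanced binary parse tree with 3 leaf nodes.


In a balanced binary tree with n leaves the deepest leaf is ceil(log2(n)) edges below the root.
log2(3) = 1.5850
ceil(1.5850) = 2
height (edges) = 2

2


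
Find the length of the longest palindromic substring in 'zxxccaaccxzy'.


Scanning 'zxxccaaccxzy' for palindromic substrings.
Substring at positions 2-9: 'xccaaccx'.
Check: reverse('xccaaccx') = 'xccaaccx' -> palindrome confirmed.
Neighbouring characters ('x' / 'z') break symmetry, so it cannot extend further.
No longer palindromic substring exists; longest length = 8

8


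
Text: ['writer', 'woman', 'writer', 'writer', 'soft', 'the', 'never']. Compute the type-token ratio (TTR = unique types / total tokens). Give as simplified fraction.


Tokens: 7
Unique types: ('never', 'soft', 'the', 'woman', 'writer') = 5
TTR = 5/7
Already in lowest terms.

5/7


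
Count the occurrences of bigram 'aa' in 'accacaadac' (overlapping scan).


Scanning 'accacaadac' for bigram 'aa':
  Position 0: 'ac' -> no
  Position 1: 'cc' -> no
  Position 2: 'ca' -> no
  Position 3: 'ac' -> no
  Position 4: 'ca' -> no
  Position 5: 'aa' -> MATCH
  Position 6: 'ad' -> no
  Position 7: 'da' -> no
  Position 8: 'ac' -> no
Total matches: 1

1


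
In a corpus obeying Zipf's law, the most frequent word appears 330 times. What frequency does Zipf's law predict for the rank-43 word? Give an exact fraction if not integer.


Zipf's law: freq(rank) = f1 / rank
f1 = 330, rank = 43
freq = 330 / 43
GCD(330, 43) = 1
Simplified: 330/43

330/43


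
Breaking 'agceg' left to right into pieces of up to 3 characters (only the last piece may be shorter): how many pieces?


'agceg' has 5 characters.
Chunking with max size 3:
  Chunk 1: 'agc' (positions 0-2)
  Chunk 2: 'eg' (positions 3-4)
Total chunks: ceil(5 / 3) = 2

2


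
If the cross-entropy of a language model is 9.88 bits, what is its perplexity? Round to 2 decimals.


Perplexity formula: PP = 2^H
H = 9.88
PP = 2^9.88
Decompose: 2^9.88 = 2^9 * 2^0.88
2^9 = 512, 2^0.88 ~ 1.8403753
PP ~ 512 * 1.8403753 = 942.2721536
Rounded to 2 decimals: 942.27

942.27


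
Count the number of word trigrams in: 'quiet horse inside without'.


Word trigrams from [4] words:
  Trigram 1: (quiet horse inside)
  Trigram 2: (horse inside without)
Total word trigrams: 4 - 2 = 2

2


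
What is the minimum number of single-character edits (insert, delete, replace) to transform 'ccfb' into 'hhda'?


Building DP table for s1='ccfb' (len 4) and s2='hhda' (len 4):
       h  h  d  a
    0  1  2  3  4
  c 1  1  2  3  4
  c 2  2  2  3  4
  f 3  3  3  3  4
  b 4  4  4  4  4
Edit distance = dp[4][4] = 4

4


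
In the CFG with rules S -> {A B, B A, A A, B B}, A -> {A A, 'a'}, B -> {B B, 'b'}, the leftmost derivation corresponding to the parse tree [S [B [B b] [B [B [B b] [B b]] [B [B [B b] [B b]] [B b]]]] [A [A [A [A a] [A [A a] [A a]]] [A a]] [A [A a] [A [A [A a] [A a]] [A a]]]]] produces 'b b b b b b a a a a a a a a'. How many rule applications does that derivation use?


Every bracketed nonterminal node [X ...] in the tree is produced by exactly one rule application.
Reading the tree off as a leftmost derivation:
  Step 1: S  =>  B A   (applied S -> B A)
  Step 2: B A  =>  B B A   (applied B -> B B)
  Step 3: B B A  =>  b B A   (applied B -> b)
  Step 4: b B A  =>  b B B A   (applied B -> B B)
  Step 5: b B B A  =>  b B B B A   (applied B -> B B)
  Step 6: b B B B A  =>  b b B B A   (applied B -> b)
  Step 7: b b B B A  =>  b b b B A   (applied B -> b)
  Step 8: b b b B A  =>  b b b B B A   (applied B -> B B)
  Step 9: b b b B B A  =>  b b b B B B A   (applied B -> B B)
  Step 10: b b b B B B A  =>  b b b b B B A   (applied B -> b)
  Step 11: b b b b B B A  =>  b b b b b B A   (applied B -> b)
  Step 12: b b b b b B A  =>  b b b b b b A   (applied B -> b)
  Step 13: b b b b b b A  =>  b b b b b b A A   (applied A -> A A)
  Step 14: b b b b b b A A  =>  b b b b b b A A A   (applied A -> A A)
  Step 15: b b b b b b A A A  =>  b b b b b b A A A A   (applied A -> A A)
  Step 16: b b b b b b A A A A  =>  b b b b b b a A A A   (applied A -> a)
  Step 17: b b b b b b a A A A  =>  b b b b b b a A A A A   (applied A -> A A)
  Step 18: b b b b b b a A A A A  =>  b b b b b b a a A A A   (applied A -> a)
  Step 19: b b b b b b a a A A A  =>  b b b b b b a a a A A   (applied A -> a)
  Step 20: b b b b b b a a a A A  =>  b b b b b b a a a a A   (applied A -> a)
  Step 21: b b b b b b a a a a A  =>  b b b b b b a a a a A A   (applied A -> A A)
  Step 22: b b b b b b a a a a A A  =>  b b b b b b a a a a a A   (applied A -> a)
  Step 23: b b b b b b a a a a a A  =>  b b b b b b a a a a a A A   (applied A -> A A)
  Step 24: b b b b b b a a a a a A A  =>  b b b b b b a a a a a A A A   (applied A -> A A)
  Step 25: b b b b b b a a a a a A A A  =>  b b b b b b a a a a a a A A   (applied A -> a)
  Step 26: b b b b b b a a a a a a A A  =>  b b b b b b a a a a a a a A   (applied A -> a)
  Step 27: b b b b b b a a a a a a a A  =>  b b b b b b a a a a a a a a   (applied A -> a)
Final yield: b b b b b b a a a a a a a a
Total rewrite steps: 27

27


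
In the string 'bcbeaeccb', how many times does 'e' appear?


Scanning 'bcbeaeccb' for 'e':
  Position 3: 'e' -> MATCH (count: 1)
  Position 5: 'e' -> MATCH (count: 2)
Total occurrences of 'e': 2

2


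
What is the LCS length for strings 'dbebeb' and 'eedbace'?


DP table for LCS of 'dbebeb' and 'eedbace':
       e  e  d  b  a  c  e
    0  0  0  0  0  0  0  0
  d 0  0  0  1  1  1  1  1
  b 0  0  0  1  2  2  2  2
  e 0  1  1  1  2  2  2  3
  b 0  1  1  1  2  2  2  3
  e 0  1  2  2  2  2  2  3
  b 0  1  2  2  3  3  3  3
LCS: 'dbe'
LCS length = 3

3


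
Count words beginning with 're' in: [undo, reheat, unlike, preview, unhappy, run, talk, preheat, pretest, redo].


Checking each word for prefix 're':
  'undo' -> no (count: 0)
  'reheat' -> YES, starts with 're' (count: 1)
  'unlike' -> no (count: 1)
  'preview' -> no (count: 1)
  'unhappy' -> no (count: 1)
  'run' -> no (count: 1)
  'talk' -> no (count: 1)
  'preheat' -> no (count: 1)
  'pretest' -> no (count: 1)
  'redo' -> YES, starts with 're' (count: 2)
Total with prefix 're': 2

2


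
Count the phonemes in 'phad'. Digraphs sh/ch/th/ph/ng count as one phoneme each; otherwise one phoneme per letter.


Parsing 'phad' greedily, digraphs first:
  'ph' -> digraph (1 consonant phoneme) (phonemes so far: 1)
  'a' -> vowel phoneme (phonemes so far: 2)
  'd' -> consonant phoneme (phonemes so far: 3)
Total phonemes: 3

3


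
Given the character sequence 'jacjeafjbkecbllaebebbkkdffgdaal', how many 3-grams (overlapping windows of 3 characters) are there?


String 'jacjeafjbkecbllaebebbkkdffgdaal' has length L = 31.
Number of overlapping n-grams = L - n + 1
Substituting: 31 - 3 + 1 = 29

29


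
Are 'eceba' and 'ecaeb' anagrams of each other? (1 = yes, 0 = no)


Sort characters of 'eceba': 'abcee'
Sort characters of 'ecaeb': 'abcee'
Sorted forms match -> they ARE anagrams
Result: 1

1


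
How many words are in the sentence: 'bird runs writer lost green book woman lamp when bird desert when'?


Counting words by splitting on spaces:
  Word 1: 'bird'
  Word 2: 'runs'
  Word 3: 'writer'
  Word 4: 'lost'
  Word 5: 'green'
  Word 6: 'book'
  Word 7: 'woman'
  Word 8: 'lamp'
  Word 9: 'when'
  Word 10: 'bird'
  Word 11: 'desert'
  Word 12: 'when'
Total words: 12

12


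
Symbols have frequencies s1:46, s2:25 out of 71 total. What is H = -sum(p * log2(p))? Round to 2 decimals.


Computing entropy H = -sum(p_i * log2(p_i)):
  s1: p = 46/71 = 0.6479, -p*log2(p) = 0.4057
  s2: p = 25/71 = 0.3521, -p*log2(p) = 0.5302
H = sum of terms = 0.9359
Rounded to 2 decimals: 0.94

0.94


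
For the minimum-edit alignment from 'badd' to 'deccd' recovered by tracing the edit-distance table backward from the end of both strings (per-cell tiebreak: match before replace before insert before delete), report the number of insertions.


Edit distance = 4. Backtracking from cell (4, 5) with preference match > replace > insert > delete,
then listing the resulting alignment 'badd' -> 'deccd' left to right:
  Step 1: insert 'd' [insertion #1]
  Step 2: replace b->e
  Step 3: replace a->c
  Step 4: replace d->c
  Step 5: keep 'd'
Total insertions: 1

1


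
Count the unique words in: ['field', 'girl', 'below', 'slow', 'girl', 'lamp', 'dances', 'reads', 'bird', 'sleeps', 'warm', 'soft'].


Listing all tokens and tracking unique types:
  Token 1: 'field' -> NEW (unique so far: 1)
  Token 2: 'girl' -> NEW (unique so far: 2)
  Token 3: 'below' -> NEW (unique so far: 3)
  Token 4: 'slow' -> NEW (unique so far: 4)
  Token 5: 'girl' -> duplicate (unique so far: 4)
  Token 6: 'lamp' -> NEW (unique so far: 5)
  Token 7: 'dances' -> NEW (unique so far: 6)
  Token 8: 'reads' -> NEW (unique so far: 7)
  Token 9: 'bird' -> NEW (unique so far: 8)
  Token 10: 'sleeps' -> NEW (unique so far: 9)
  Token 11: 'warm' -> NEW (unique so far: 10)
  Token 12: 'soft' -> NEW (unique so far: 11)
Unique types: ('below', 'bird', 'dances', 'field', 'girl', 'lamp', 'reads', 'sleeps', 'slow', 'soft', 'warm')
Vocabulary size: 11

11


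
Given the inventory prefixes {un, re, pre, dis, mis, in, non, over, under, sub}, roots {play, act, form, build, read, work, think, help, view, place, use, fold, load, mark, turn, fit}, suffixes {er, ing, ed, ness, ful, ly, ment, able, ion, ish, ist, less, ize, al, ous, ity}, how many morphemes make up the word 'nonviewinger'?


Segmenting 'nonviewinger' against the inventory:
  'non' -> prefix (morpheme 1)
  'view' -> root (morpheme 2)
  'ing' -> suffix (morpheme 3)
  'er' -> suffix (morpheme 4)
Total morphemes: 4

4


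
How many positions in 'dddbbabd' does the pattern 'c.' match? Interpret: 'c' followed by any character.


Pattern: c. means 'c' followed by any character.
Scanning 'dddbbabd' position-by-position:
  Pos 0: window 'dd' -> no
  Pos 1: window 'dd' -> no
  Pos 2: window 'db' -> no
  Pos 3: window 'bb' -> no
  Pos 4: window 'ba' -> no
  Pos 5: window 'ab' -> no
  Pos 6: window 'bd' -> no
  Pos 7: window 'd' -> no
Total matches: 0

0


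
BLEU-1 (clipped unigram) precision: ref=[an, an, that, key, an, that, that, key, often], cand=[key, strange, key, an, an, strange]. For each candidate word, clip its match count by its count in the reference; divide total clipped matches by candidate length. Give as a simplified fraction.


Reference word counts: {'an': 3, 'key': 2, 'often': 1, 'that': 3}
Checking each candidate word (with clipping):
  'key' -> in reference (ref count 2, used 1/2) -> match (matches: 1)
  'strange' -> not in reference -> no match (matches: 1)
  'key' -> in reference (ref count 2, used 2/2) -> match (matches: 2)
  'an' -> in reference (ref count 3, used 1/3) -> match (matches: 3)
  'an' -> in reference (ref count 3, used 2/3) -> match (matches: 4)
  'strange' -> not in reference -> no match (matches: 4)
Clipped matches: 4, Candidate length: 6
Precision = 4/6 = 2/3

2/3


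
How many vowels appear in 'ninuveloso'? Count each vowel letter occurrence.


Scanning each character of 'ninuveloso':
  Position 1: 'n' -> consonant (running count: 0)
  Position 2: 'i' -> vowel (running count: 1)
  Position 3: 'n' -> consonant (running count: 1)
  Position 4: 'u' -> vowel (running count: 2)
  Position 5: 'v' -> consonant (running count: 2)
  Position 6: 'e' -> vowel (running count: 3)
  Position 7: 'l' -> consonant (running count: 3)
  Position 8: 'o' -> vowel (running count: 4)
  Position 9: 's' -> consonant (running count: 4)
  Position 10: 'o' -> vowel (running count: 5)
Total vowels: 5

5


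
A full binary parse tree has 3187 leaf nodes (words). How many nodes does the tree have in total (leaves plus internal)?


Leaf nodes (terminals): 3187
Internal nodes = n - 1 = 3187 - 1 = 3186
Total = leaves + internal = 3187 + 3186 = 6373

6373


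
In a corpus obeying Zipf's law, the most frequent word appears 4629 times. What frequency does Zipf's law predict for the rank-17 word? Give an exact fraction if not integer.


Zipf's law: freq(rank) = f1 / rank
f1 = 4629, rank = 17
freq = 4629 / 17
GCD(4629, 17) = 1
Simplified: 4629/17

4629/17


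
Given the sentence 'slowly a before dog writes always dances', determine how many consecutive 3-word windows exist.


Word trigrams from [7] words:
  Trigram 1: (slowly a before)
  Trigram 2: (a before dog)
  Trigram 3: (before dog writes)
  Trigram 4: (dog writes always)
  Trigram 5: (writes always dances)
Total word trigrams: 7 - 2 = 5

5


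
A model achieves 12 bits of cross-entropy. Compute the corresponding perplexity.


Perplexity formula: PP = 2^H
H = 12
PP = 2^12
PP = 2^12 = 4096

4096


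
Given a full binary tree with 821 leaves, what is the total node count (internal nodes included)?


Leaf nodes (terminals): 821
Internal nodes = n - 1 = 821 - 1 = 820
Total = leaves + internal = 821 + 820 = 1641

1641


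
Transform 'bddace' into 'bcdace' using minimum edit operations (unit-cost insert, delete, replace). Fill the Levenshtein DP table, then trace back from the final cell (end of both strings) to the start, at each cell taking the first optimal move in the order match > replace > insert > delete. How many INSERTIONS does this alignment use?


Edit distance = 1. Backtracking from cell (6, 6) with preference match > replace > insert > delete,
then listing the resulting alignment 'bddace' -> 'bcdace' left to right:
  Step 1: keep 'b'
  Step 2: replace d->c
  Step 3: keep 'd'
  Step 4: keep 'a'
  Step 5: keep 'c'
  Step 6: keep 'e'
Total insertions: 0

0


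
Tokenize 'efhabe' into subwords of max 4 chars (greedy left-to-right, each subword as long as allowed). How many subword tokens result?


'efhabe' has 6 characters.
Chunking with max size 4:
  Chunk 1: 'efha' (positions 0-3)
  Chunk 2: 'be' (positions 4-5)
Total chunks: ceil(6 / 4) = 2

2


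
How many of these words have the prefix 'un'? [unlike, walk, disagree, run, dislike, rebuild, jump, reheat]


Checking each word for prefix 'un':
  'unlike' -> YES, starts with 'un' (count: 1)
  'walk' -> no (count: 1)
  'disagree' -> no (count: 1)
  'run' -> no (count: 1)
  'dislike' -> no (count: 1)
  'rebuild' -> no (count: 1)
  'jump' -> no (count: 1)
  'reheat' -> no (count: 1)
Total with prefix 'un': 1

1


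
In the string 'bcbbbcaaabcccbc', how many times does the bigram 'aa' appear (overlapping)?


Scanning 'bcbbbcaaabcccbc' for bigram 'aa':
  Position 0: 'bc' -> no
  Position 1: 'cb' -> no
  Position 2: 'bb' -> no
  Position 3: 'bb' -> no
  Position 4: 'bc' -> no
  Position 5: 'ca' -> no
  Position 6: 'aa' -> MATCH
  Position 7: 'aa' -> MATCH
  Position 8: 'ab' -> no
  Position 9: 'bc' -> no
  Position 10: 'cc' -> no
  Position 11: 'cc' -> no
  Position 12: 'cb' -> no
  Position 13: 'bc' -> no
Total matches: 2

2


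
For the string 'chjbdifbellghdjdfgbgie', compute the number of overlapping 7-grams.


String 'chjbdifbellghdjdfgbgie' has length L = 22.
Number of overlapping n-grams = L - n + 1
Substituting: 22 - 7 + 1 = 16

16


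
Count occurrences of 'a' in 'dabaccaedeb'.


Scanning 'dabaccaedeb' for 'a':
  Position 1: 'a' -> MATCH (count: 1)
  Position 3: 'a' -> MATCH (count: 2)
  Position 6: 'a' -> MATCH (count: 3)
Total occurrences of 'a': 3

3


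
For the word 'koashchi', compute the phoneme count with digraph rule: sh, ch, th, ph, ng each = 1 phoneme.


Parsing 'koashchi' greedily, digraphs first:
  'k' -> consonant phoneme (phonemes so far: 1)
  'o' -> vowel phoneme (phonemes so far: 2)
  'a' -> vowel phoneme (phonemes so far: 3)
  'sh' -> digraph (1 consonant phoneme) (phonemes so far: 4)
  'ch' -> digraph (1 consonant phoneme) (phonemes so far: 5)
  'i' -> vowel phoneme (phonemes so far: 6)
Total phonemes: 6

6


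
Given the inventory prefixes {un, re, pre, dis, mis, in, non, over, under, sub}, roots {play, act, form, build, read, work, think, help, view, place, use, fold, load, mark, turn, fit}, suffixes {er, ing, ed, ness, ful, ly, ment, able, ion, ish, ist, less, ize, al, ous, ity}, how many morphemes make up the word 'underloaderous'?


Segmenting 'underloaderous' against the inventory:
  'under' -> prefix (morpheme 1)
  'load' -> root (morpheme 2)
  'er' -> suffix (morpheme 3)
  'ous' -> suffix (morpheme 4)
Total morphemes: 4

4


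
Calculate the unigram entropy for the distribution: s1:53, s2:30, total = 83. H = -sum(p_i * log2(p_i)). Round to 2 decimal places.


Computing entropy H = -sum(p_i * log2(p_i)):
  s1: p = 53/83 = 0.6386, -p*log2(p) = 0.4132
  s2: p = 30/83 = 0.3614, -p*log2(p) = 0.5307
H = sum of terms = 0.9439
Rounded to 2 decimals: 0.94

0.94


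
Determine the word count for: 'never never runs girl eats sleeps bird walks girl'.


Counting words by splitting on spaces:
  Word 1: 'never'
  Word 2: 'never'
  Word 3: 'runs'
  Word 4: 'girl'
  Word 5: 'eats'
  Word 6: 'sleeps'
  Word 7: 'bird'
  Word 8: 'walks'
  Word 9: 'girl'
Total words: 9

9


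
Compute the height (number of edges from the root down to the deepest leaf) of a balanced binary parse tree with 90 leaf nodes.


In a balanced binary tree with n leaves the deepest leaf is ceil(log2(n)) edges below the root.
log2(90) = 6.4919
ceil(6.4919) = 7
height (edges) = 7

7


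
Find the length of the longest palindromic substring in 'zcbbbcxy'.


Scanning 'zcbbbcxy' for palindromic substrings.
Substring at positions 1-5: 'cbbbc'.
Check: reverse('cbbbc') = 'cbbbc' -> palindrome confirmed.
Neighbouring characters ('z' / 'x') break symmetry, so it cannot extend further.
No longer palindromic substring exists; longest length = 5

5


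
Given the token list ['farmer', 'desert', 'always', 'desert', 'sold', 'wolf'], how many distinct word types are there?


Listing all tokens and tracking unique types:
  Token 1: 'farmer' -> NEW (unique so far: 1)
  Token 2: 'desert' -> NEW (unique so far: 2)
  Token 3: 'always' -> NEW (unique so far: 3)
  Token 4: 'desert' -> duplicate (unique so far: 3)
  Token 5: 'sold' -> NEW (unique so far: 4)
  Token 6: 'wolf' -> NEW (unique so far: 5)
Unique types: ('always', 'desert', 'farmer', 'sold', 'wolf')
Vocabulary size: 5

5


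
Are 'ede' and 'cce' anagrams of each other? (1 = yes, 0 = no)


Sort characters of 'ede': 'dee'
Sort characters of 'cce': 'cce'
Sorted forms differ -> they are NOT anagrams
Result: 0

0


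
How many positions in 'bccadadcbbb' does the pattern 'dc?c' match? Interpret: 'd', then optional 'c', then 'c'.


Pattern: dc?c means 'd', then optional 'c', then 'c'.
Scanning 'bccadadcbbb' position-by-position:
  Pos 0: window 'bcc' -> no
  Pos 1: window 'cca' -> no
  Pos 2: window 'cad' -> no
  Pos 3: window 'ada' -> no
  Pos 4: window 'dad' -> no
  Pos 5: window 'adc' -> no
  Pos 6: window 'dcb' -> MATCH
  Pos 7: window 'cbb' -> no
  Pos 8: window 'bbb' -> no
  Pos 9: window 'bb' -> no
  Pos 10: window 'b' -> no
Total matches: 1

1


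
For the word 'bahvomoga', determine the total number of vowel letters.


Scanning each character of 'bahvomoga':
  Position 1: 'b' -> consonant (running count: 0)
  Position 2: 'a' -> vowel (running count: 1)
  Position 3: 'h' -> consonant (running count: 1)
  Position 4: 'v' -> consonant (running count: 1)
  Position 5: 'o' -> vowel (running count: 2)
  Position 6: 'm' -> consonant (running count: 2)
  Position 7: 'o' -> vowel (running count: 3)
  Position 8: 'g' -> consonant (running count: 3)
  Position 9: 'a' -> vowel (running count: 4)
Total vowels: 4

4
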